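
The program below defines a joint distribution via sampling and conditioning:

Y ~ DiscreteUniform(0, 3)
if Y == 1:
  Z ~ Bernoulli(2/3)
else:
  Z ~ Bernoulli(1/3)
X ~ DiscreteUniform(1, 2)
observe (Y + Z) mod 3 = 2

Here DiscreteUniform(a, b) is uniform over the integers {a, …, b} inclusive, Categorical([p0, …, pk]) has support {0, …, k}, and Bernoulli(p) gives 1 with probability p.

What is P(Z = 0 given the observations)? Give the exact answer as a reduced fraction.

P(Z = 0 | obs) = 1/2

Enumerate traces; 4 have nonzero weight after conditioning:
  (Y=1, Z=1, X=1) weight 1/12
  (Y=1, Z=1, X=2) weight 1/12
  (Y=2, Z=0, X=1) weight 1/12
  (Y=2, Z=0, X=2) weight 1/12
Group by Z:
  weight(Z=0) = 1/6
  weight(Z=1) = 1/6
Total weight = 1/6 + 1/6 = 1/3
P(Z=0 | obs) = 1/6 / 1/3 = 1/2
P(Z=1 | obs) = 1/6 / 1/3 = 1/2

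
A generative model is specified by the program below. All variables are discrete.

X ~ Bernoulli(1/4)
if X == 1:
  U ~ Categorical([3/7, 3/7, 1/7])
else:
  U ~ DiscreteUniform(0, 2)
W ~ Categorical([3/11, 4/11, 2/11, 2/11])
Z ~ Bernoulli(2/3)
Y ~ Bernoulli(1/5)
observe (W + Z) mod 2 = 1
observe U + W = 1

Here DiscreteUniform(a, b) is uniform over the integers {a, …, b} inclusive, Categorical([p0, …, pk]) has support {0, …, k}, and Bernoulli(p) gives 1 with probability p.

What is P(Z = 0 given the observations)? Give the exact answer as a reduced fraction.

Enumerate traces; 8 have nonzero weight after conditioning:
  (X=0, U=0, W=1, Z=0, Y=0) weight 4/165
  (X=0, U=0, W=1, Z=0, Y=1) weight 1/165
  (X=0, U=1, W=0, Z=1, Y=0) weight 2/55
  (X=0, U=1, W=0, Z=1, Y=1) weight 1/110
  (X=1, U=0, W=1, Z=0, Y=0) weight 4/385
  (X=1, U=0, W=1, Z=0, Y=1) weight 1/385
  (X=1, U=1, W=0, Z=1, Y=0) weight 6/385
  (X=1, U=1, W=0, Z=1, Y=1) weight 3/770
Group by Z:
  weight(Z=0) = 10/231
  weight(Z=1) = 5/77
Total weight = 10/231 + 5/77 = 25/231
P(Z=0 | obs) = 10/231 / 25/231 = 2/5
P(Z=1 | obs) = 5/77 / 25/231 = 3/5

P(Z = 0 | obs) = 2/5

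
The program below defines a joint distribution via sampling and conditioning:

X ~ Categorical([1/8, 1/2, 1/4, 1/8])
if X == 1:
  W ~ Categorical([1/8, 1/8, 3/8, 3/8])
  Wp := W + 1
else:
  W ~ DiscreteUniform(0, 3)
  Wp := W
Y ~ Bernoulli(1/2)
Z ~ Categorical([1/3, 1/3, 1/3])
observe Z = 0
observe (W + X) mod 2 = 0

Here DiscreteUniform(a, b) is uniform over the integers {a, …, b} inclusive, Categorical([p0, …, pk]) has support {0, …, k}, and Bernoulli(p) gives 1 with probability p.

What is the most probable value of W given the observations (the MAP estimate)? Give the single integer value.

argmax_v P(W = v | obs) = 3

Enumerate traces; 16 have nonzero weight after conditioning:
  (X=0, W=0, Y=0, Z=0) weight 1/192
  (X=0, W=0, Y=1, Z=0) weight 1/192
  (X=0, W=2, Y=0, Z=0) weight 1/192
  (X=0, W=2, Y=1, Z=0) weight 1/192
  (X=1, W=1, Y=0, Z=0) weight 1/96
  (X=1, W=1, Y=1, Z=0) weight 1/96
  (X=1, W=3, Y=0, Z=0) weight 1/32
  (X=1, W=3, Y=1, Z=0) weight 1/32
  … 8 more
Group by W:
  weight(W=0) = 1/32
  weight(W=1) = 1/32
  weight(W=2) = 1/32
  weight(W=3) = 7/96
Total weight = 1/32 + 1/32 + 1/32 + 7/96 = 1/6
P(W=0 | obs) = 1/32 / 1/6 = 3/16
P(W=1 | obs) = 1/32 / 1/6 = 3/16
P(W=2 | obs) = 1/32 / 1/6 = 3/16
P(W=3 | obs) = 7/96 / 1/6 = 7/16
argmax = 3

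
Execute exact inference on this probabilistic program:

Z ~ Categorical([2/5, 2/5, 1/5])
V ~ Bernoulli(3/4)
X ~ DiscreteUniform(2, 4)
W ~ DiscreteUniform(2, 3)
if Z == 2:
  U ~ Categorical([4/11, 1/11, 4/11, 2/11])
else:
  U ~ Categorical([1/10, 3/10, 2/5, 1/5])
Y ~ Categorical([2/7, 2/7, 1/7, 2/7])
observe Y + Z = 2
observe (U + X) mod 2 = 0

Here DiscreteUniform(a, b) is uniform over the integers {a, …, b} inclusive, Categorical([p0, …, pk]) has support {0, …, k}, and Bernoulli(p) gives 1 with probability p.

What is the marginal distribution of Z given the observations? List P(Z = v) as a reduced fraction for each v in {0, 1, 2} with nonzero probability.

Enumerate traces; 72 have nonzero weight after conditioning:
  (Z=0, V=0, X=2, W=2, U=0, Y=2) weight 1/4200
  (Z=0, V=0, X=2, W=2, U=2, Y=2) weight 1/1050
  (Z=0, V=0, X=2, W=3, U=0, Y=2) weight 1/4200
  (Z=0, V=0, X=2, W=3, U=2, Y=2) weight 1/1050
  (Z=0, V=0, X=3, W=2, U=1, Y=2) weight 1/1400
  (Z=0, V=0, X=3, W=2, U=3, Y=2) weight 1/2100
  (Z=0, V=0, X=3, W=3, U=1, Y=2) weight 1/1400
  (Z=0, V=0, X=3, W=3, U=3, Y=2) weight 1/2100
  (Z=1, V=0, X=2, W=2, U=0, Y=1) weight 1/2100
  (Z=2, V=0, X=2, W=2, U=0, Y=0) weight 1/1155
  … 62 more
Group by Z:
  weight(Z=0) = 1/35
  weight(Z=1) = 2/35
  weight(Z=2) = 38/1155
Total weight = 1/35 + 2/35 + 38/1155 = 137/1155
P(Z=0 | obs) = 1/35 / 137/1155 = 33/137
P(Z=1 | obs) = 2/35 / 137/1155 = 66/137
P(Z=2 | obs) = 38/1155 / 137/1155 = 38/137

P(Z=0) = 33/137, P(Z=1) = 66/137, P(Z=2) = 38/137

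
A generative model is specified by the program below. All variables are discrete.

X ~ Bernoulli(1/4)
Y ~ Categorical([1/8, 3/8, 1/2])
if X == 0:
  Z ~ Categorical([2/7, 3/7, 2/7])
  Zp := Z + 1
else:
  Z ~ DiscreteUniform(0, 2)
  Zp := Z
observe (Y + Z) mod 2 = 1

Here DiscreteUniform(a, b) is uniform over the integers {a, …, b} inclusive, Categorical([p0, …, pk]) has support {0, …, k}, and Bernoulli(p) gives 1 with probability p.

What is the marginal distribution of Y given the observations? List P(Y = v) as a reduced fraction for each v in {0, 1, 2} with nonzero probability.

P(Y=0) = 17/160, P(Y=1) = 15/32, P(Y=2) = 17/40

Enumerate traces; 8 have nonzero weight after conditioning:
  (X=0, Y=0, Z=1) weight 9/224
  (X=0, Y=1, Z=0) weight 9/112
  (X=0, Y=1, Z=2) weight 9/112
  (X=0, Y=2, Z=1) weight 9/56
  (X=1, Y=0, Z=1) weight 1/96
  (X=1, Y=1, Z=0) weight 1/32
  (X=1, Y=1, Z=2) weight 1/32
  (X=1, Y=2, Z=1) weight 1/24
Group by Y:
  weight(Y=0) = 17/336
  weight(Y=1) = 25/112
  weight(Y=2) = 17/84
Total weight = 17/336 + 25/112 + 17/84 = 10/21
P(Y=0 | obs) = 17/336 / 10/21 = 17/160
P(Y=1 | obs) = 25/112 / 10/21 = 15/32
P(Y=2 | obs) = 17/84 / 10/21 = 17/40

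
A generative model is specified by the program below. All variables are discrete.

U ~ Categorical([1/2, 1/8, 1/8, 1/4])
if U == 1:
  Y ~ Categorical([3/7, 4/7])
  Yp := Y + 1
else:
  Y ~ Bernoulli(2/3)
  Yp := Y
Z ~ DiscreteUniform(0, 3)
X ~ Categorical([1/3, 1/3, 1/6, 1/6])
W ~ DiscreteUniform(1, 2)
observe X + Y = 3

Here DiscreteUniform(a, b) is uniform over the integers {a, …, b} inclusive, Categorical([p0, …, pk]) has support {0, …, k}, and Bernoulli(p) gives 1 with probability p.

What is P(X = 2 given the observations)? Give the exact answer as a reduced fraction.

P(X = 2 | obs) = 55/84

Enumerate traces; 64 have nonzero weight after conditioning:
  (U=0, Y=0, Z=0, X=3, W=1) weight 1/288
  (U=0, Y=0, Z=0, X=3, W=2) weight 1/288
  (U=0, Y=0, Z=1, X=3, W=1) weight 1/288
  (U=0, Y=0, Z=1, X=3, W=2) weight 1/288
  (U=0, Y=0, Z=2, X=3, W=1) weight 1/288
  (U=0, Y=0, Z=2, X=3, W=2) weight 1/288
  (U=0, Y=0, Z=3, X=3, W=1) weight 1/288
  (U=0, Y=0, Z=3, X=3, W=2) weight 1/288
  (U=0, Y=1, Z=0, X=2, W=1) weight 1/144
  … 55 more
Group by X:
  weight(X=2) = 55/504
  weight(X=3) = 29/504
Total weight = 55/504 + 29/504 = 1/6
P(X=2 | obs) = 55/504 / 1/6 = 55/84
P(X=3 | obs) = 29/504 / 1/6 = 29/84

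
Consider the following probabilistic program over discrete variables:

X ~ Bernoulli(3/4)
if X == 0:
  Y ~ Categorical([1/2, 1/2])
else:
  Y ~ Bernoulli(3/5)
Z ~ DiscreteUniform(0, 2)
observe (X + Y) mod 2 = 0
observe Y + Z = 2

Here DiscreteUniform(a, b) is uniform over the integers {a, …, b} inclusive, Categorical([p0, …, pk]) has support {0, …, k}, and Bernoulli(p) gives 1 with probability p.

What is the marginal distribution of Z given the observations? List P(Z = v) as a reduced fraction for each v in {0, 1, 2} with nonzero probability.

Enumerate traces; 2 have nonzero weight after conditioning:
  (X=0, Y=0, Z=2) weight 1/24
  (X=1, Y=1, Z=1) weight 3/20
Group by Z:
  weight(Z=1) = 3/20
  weight(Z=2) = 1/24
Total weight = 3/20 + 1/24 = 23/120
P(Z=1 | obs) = 3/20 / 23/120 = 18/23
P(Z=2 | obs) = 1/24 / 23/120 = 5/23

P(Z=1) = 18/23, P(Z=2) = 5/23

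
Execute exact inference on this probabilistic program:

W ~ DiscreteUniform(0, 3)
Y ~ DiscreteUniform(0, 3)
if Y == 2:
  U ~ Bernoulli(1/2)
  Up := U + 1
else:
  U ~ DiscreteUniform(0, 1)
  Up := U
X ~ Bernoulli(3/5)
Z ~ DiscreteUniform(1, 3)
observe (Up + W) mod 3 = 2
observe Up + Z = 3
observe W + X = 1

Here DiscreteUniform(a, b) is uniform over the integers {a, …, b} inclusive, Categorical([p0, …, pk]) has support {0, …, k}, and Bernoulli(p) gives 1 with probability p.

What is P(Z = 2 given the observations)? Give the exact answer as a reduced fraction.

P(Z = 2 | obs) = 8/11

Enumerate traces; 5 have nonzero weight after conditioning:
  (W=0, Y=2, U=1, X=1, Z=1) weight 1/160
  (W=1, Y=0, U=1, X=0, Z=2) weight 1/240
  (W=1, Y=1, U=1, X=0, Z=2) weight 1/240
  (W=1, Y=2, U=0, X=0, Z=2) weight 1/240
  (W=1, Y=3, U=1, X=0, Z=2) weight 1/240
Group by Z:
  weight(Z=1) = 1/160
  weight(Z=2) = 1/60
Total weight = 1/160 + 1/60 = 11/480
P(Z=1 | obs) = 1/160 / 11/480 = 3/11
P(Z=2 | obs) = 1/60 / 11/480 = 8/11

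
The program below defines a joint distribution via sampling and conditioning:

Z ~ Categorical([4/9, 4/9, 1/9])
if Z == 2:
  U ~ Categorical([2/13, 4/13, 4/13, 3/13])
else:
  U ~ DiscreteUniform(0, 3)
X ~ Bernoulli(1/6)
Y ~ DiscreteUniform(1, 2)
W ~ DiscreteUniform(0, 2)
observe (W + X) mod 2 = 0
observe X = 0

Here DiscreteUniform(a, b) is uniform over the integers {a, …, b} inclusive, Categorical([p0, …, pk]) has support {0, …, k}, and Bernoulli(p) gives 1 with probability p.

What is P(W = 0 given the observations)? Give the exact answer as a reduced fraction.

P(W = 0 | obs) = 1/2

Enumerate traces; 48 have nonzero weight after conditioning:
  (Z=0, U=0, X=0, Y=1, W=0) weight 5/324
  (Z=0, U=0, X=0, Y=1, W=2) weight 5/324
  (Z=0, U=0, X=0, Y=2, W=0) weight 5/324
  (Z=0, U=0, X=0, Y=2, W=2) weight 5/324
  (Z=0, U=1, X=0, Y=1, W=0) weight 5/324
  (Z=0, U=1, X=0, Y=1, W=2) weight 5/324
  (Z=0, U=1, X=0, Y=2, W=0) weight 5/324
  (Z=0, U=1, X=0, Y=2, W=2) weight 5/324
  … 40 more
Group by W:
  weight(W=0) = 5/18
  weight(W=2) = 5/18
Total weight = 5/18 + 5/18 = 5/9
P(W=0 | obs) = 5/18 / 5/9 = 1/2
P(W=2 | obs) = 5/18 / 5/9 = 1/2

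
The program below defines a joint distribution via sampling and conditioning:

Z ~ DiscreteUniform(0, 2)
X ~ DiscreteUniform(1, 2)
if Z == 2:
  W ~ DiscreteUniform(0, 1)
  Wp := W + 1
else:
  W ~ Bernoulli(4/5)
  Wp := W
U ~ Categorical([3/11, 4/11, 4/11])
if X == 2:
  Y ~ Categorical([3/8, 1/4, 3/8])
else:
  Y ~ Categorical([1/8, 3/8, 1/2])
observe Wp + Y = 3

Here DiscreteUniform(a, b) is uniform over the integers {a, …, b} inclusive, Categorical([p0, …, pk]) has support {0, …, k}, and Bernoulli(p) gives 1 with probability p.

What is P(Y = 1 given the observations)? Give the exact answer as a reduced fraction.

Enumerate traces; 24 have nonzero weight after conditioning:
  (Z=0, X=1, W=1, U=0, Y=2) weight 1/55
  (Z=0, X=1, W=1, U=1, Y=2) weight 4/165
  (Z=0, X=1, W=1, U=2, Y=2) weight 4/165
  (Z=0, X=2, W=1, U=0, Y=2) weight 3/220
  (Z=0, X=2, W=1, U=1, Y=2) weight 1/55
  (Z=0, X=2, W=1, U=2, Y=2) weight 1/55
  (Z=1, X=1, W=1, U=0, Y=2) weight 1/55
  (Z=1, X=1, W=1, U=1, Y=2) weight 4/165
  (Z=2, X=1, W=1, U=0, Y=1) weight 3/352
  … 15 more
Group by Y:
  weight(Y=1) = 5/96
  weight(Y=2) = 49/160
Total weight = 5/96 + 49/160 = 43/120
P(Y=1 | obs) = 5/96 / 43/120 = 25/172
P(Y=2 | obs) = 49/160 / 43/120 = 147/172

P(Y = 1 | obs) = 25/172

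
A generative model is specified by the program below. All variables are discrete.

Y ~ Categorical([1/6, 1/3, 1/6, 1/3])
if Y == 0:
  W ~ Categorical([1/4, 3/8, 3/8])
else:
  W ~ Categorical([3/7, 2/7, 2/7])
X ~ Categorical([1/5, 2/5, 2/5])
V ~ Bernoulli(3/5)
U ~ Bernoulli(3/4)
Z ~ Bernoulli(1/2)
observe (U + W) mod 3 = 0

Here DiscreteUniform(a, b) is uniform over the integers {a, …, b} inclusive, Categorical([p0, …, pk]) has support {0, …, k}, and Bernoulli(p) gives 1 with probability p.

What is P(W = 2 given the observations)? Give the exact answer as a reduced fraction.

Enumerate traces; 96 have nonzero weight after conditioning:
  (Y=0, W=0, X=0, V=0, U=0, Z=0) weight 1/2400
  (Y=0, W=0, X=0, V=0, U=0, Z=1) weight 1/2400
  (Y=0, W=0, X=0, V=1, U=0, Z=0) weight 1/1600
  (Y=0, W=0, X=0, V=1, U=0, Z=1) weight 1/1600
  (Y=0, W=0, X=1, V=0, U=0, Z=0) weight 1/1200
  (Y=0, W=0, X=1, V=0, U=0, Z=1) weight 1/1200
  (Y=0, W=0, X=1, V=1, U=0, Z=0) weight 1/800
  (Y=0, W=0, X=1, V=1, U=0, Z=1) weight 1/800
  (Y=0, W=2, X=0, V=0, U=1, Z=0) weight 3/1600
  … 87 more
Group by W:
  weight(W=0) = 67/672
  weight(W=2) = 101/448
Total weight = 67/672 + 101/448 = 437/1344
P(W=0 | obs) = 67/672 / 437/1344 = 134/437
P(W=2 | obs) = 101/448 / 437/1344 = 303/437

P(W = 2 | obs) = 303/437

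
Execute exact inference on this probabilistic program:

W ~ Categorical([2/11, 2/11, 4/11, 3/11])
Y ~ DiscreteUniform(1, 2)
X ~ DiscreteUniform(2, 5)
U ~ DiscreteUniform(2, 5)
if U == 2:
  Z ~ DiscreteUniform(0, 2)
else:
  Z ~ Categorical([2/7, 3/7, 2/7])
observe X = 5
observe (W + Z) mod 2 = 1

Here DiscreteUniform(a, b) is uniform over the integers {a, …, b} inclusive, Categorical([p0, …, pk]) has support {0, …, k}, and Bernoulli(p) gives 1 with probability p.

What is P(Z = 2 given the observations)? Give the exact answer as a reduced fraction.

Enumerate traces; 48 have nonzero weight after conditioning:
  (W=0, Y=1, X=5, U=2, Z=1) weight 1/528
  (W=0, Y=1, X=5, U=3, Z=1) weight 3/1232
  (W=0, Y=1, X=5, U=4, Z=1) weight 3/1232
  (W=0, Y=1, X=5, U=5, Z=1) weight 3/1232
  (W=0, Y=2, X=5, U=2, Z=1) weight 1/528
  (W=0, Y=2, X=5, U=3, Z=1) weight 3/1232
  (W=0, Y=2, X=5, U=4, Z=1) weight 3/1232
  (W=0, Y=2, X=5, U=5, Z=1) weight 3/1232
  (W=1, Y=1, X=5, U=2, Z=0) weight 1/528
  (W=1, Y=1, X=5, U=2, Z=2) weight 1/528
  … 38 more
Group by Z:
  weight(Z=0) = 125/3696
  weight(Z=1) = 17/308
  weight(Z=2) = 125/3696
Total weight = 125/3696 + 17/308 + 125/3696 = 227/1848
P(Z=0 | obs) = 125/3696 / 227/1848 = 125/454
P(Z=1 | obs) = 17/308 / 227/1848 = 102/227
P(Z=2 | obs) = 125/3696 / 227/1848 = 125/454

P(Z = 2 | obs) = 125/454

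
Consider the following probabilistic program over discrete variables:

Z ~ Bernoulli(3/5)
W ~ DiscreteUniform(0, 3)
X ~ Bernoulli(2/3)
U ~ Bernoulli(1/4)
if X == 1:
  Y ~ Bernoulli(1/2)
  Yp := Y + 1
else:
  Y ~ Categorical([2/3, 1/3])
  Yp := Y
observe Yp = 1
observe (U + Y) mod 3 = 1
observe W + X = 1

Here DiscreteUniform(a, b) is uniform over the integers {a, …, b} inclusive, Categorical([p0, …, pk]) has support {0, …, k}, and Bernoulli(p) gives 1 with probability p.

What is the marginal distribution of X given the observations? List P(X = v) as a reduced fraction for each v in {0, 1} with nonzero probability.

P(X=0) = 1/2, P(X=1) = 1/2

Enumerate traces; 4 have nonzero weight after conditioning:
  (Z=0, W=0, X=1, U=1, Y=0) weight 1/120
  (Z=0, W=1, X=0, U=0, Y=1) weight 1/120
  (Z=1, W=0, X=1, U=1, Y=0) weight 1/80
  (Z=1, W=1, X=0, U=0, Y=1) weight 1/80
Group by X:
  weight(X=0) = 1/48
  weight(X=1) = 1/48
Total weight = 1/48 + 1/48 = 1/24
P(X=0 | obs) = 1/48 / 1/24 = 1/2
P(X=1 | obs) = 1/48 / 1/24 = 1/2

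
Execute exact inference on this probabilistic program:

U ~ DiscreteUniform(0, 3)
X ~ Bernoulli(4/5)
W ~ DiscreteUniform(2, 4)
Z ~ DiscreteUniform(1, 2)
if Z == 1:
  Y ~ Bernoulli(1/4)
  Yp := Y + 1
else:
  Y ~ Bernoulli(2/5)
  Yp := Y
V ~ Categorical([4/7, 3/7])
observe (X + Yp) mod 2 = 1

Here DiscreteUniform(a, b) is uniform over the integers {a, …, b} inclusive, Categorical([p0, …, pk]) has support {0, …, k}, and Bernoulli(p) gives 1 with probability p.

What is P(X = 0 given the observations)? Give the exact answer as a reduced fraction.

P(X = 0 | obs) = 23/91

Enumerate traces; 96 have nonzero weight after conditioning:
  (U=0, X=0, W=2, Z=1, Y=0, V=0) weight 1/280
  (U=0, X=0, W=2, Z=1, Y=0, V=1) weight 3/1120
  (U=0, X=0, W=2, Z=2, Y=1, V=0) weight 1/525
  (U=0, X=0, W=2, Z=2, Y=1, V=1) weight 1/700
  (U=0, X=0, W=3, Z=1, Y=0, V=0) weight 1/280
  (U=0, X=0, W=3, Z=1, Y=0, V=1) weight 3/1120
  (U=0, X=0, W=3, Z=2, Y=1, V=0) weight 1/525
  (U=0, X=0, W=3, Z=2, Y=1, V=1) weight 1/700
  (U=0, X=1, W=2, Z=1, Y=1, V=0) weight 1/210
  … 87 more
Group by X:
  weight(X=0) = 23/200
  weight(X=1) = 17/50
Total weight = 23/200 + 17/50 = 91/200
P(X=0 | obs) = 23/200 / 91/200 = 23/91
P(X=1 | obs) = 17/50 / 91/200 = 68/91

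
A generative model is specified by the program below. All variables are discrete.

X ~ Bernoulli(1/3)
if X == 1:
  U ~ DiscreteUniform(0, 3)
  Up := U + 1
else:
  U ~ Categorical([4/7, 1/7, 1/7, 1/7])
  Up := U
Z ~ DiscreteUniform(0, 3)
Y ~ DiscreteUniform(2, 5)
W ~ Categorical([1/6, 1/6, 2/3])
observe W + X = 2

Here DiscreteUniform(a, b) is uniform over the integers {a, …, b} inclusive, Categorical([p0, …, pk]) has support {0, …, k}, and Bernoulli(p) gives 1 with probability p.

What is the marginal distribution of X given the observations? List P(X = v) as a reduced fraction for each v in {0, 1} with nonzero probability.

Enumerate traces; 128 have nonzero weight after conditioning:
  (X=0, U=0, Z=0, Y=2, W=2) weight 1/63
  (X=0, U=0, Z=0, Y=3, W=2) weight 1/63
  (X=0, U=0, Z=0, Y=4, W=2) weight 1/63
  (X=0, U=0, Z=0, Y=5, W=2) weight 1/63
  (X=0, U=0, Z=1, Y=2, W=2) weight 1/63
  (X=0, U=0, Z=1, Y=3, W=2) weight 1/63
  (X=0, U=0, Z=1, Y=4, W=2) weight 1/63
  (X=0, U=0, Z=1, Y=5, W=2) weight 1/63
  (X=1, U=0, Z=0, Y=2, W=1) weight 1/1152
  … 119 more
Group by X:
  weight(X=0) = 4/9
  weight(X=1) = 1/18
Total weight = 4/9 + 1/18 = 1/2
P(X=0 | obs) = 4/9 / 1/2 = 8/9
P(X=1 | obs) = 1/18 / 1/2 = 1/9

P(X=0) = 8/9, P(X=1) = 1/9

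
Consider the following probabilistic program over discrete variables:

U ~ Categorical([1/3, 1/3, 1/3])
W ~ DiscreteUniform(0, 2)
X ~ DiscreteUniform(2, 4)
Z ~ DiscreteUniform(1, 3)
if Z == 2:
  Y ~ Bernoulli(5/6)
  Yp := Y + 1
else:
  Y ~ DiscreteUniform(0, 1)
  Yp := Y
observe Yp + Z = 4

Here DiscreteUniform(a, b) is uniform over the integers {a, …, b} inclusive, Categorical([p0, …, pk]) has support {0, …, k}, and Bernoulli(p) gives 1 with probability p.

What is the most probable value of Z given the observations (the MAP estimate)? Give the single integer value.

argmax_v P(Z = v | obs) = 2

Enumerate traces; 54 have nonzero weight after conditioning:
  (U=0, W=0, X=2, Z=2, Y=1) weight 5/486
  (U=0, W=0, X=2, Z=3, Y=1) weight 1/162
  (U=0, W=0, X=3, Z=2, Y=1) weight 5/486
  (U=0, W=0, X=3, Z=3, Y=1) weight 1/162
  (U=0, W=0, X=4, Z=2, Y=1) weight 5/486
  (U=0, W=0, X=4, Z=3, Y=1) weight 1/162
  (U=0, W=1, X=2, Z=2, Y=1) weight 5/486
  (U=0, W=1, X=2, Z=3, Y=1) weight 1/162
  … 46 more
Group by Z:
  weight(Z=2) = 5/18
  weight(Z=3) = 1/6
Total weight = 5/18 + 1/6 = 4/9
P(Z=2 | obs) = 5/18 / 4/9 = 5/8
P(Z=3 | obs) = 1/6 / 4/9 = 3/8
argmax = 2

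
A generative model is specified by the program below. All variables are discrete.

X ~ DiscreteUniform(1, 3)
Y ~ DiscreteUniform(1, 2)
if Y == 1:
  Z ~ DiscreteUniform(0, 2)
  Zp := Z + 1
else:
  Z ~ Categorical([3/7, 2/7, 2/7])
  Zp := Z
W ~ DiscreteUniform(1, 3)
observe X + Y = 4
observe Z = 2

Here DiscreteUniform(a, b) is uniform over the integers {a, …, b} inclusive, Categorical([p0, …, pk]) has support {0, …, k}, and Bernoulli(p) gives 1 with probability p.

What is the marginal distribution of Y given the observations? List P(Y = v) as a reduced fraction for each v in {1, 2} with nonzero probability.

Enumerate traces; 6 have nonzero weight after conditioning:
  (X=2, Y=2, Z=2, W=1) weight 1/63
  (X=2, Y=2, Z=2, W=2) weight 1/63
  (X=2, Y=2, Z=2, W=3) weight 1/63
  (X=3, Y=1, Z=2, W=1) weight 1/54
  (X=3, Y=1, Z=2, W=2) weight 1/54
  (X=3, Y=1, Z=2, W=3) weight 1/54
Group by Y:
  weight(Y=1) = 1/18
  weight(Y=2) = 1/21
Total weight = 1/18 + 1/21 = 13/126
P(Y=1 | obs) = 1/18 / 13/126 = 7/13
P(Y=2 | obs) = 1/21 / 13/126 = 6/13

P(Y=1) = 7/13, P(Y=2) = 6/13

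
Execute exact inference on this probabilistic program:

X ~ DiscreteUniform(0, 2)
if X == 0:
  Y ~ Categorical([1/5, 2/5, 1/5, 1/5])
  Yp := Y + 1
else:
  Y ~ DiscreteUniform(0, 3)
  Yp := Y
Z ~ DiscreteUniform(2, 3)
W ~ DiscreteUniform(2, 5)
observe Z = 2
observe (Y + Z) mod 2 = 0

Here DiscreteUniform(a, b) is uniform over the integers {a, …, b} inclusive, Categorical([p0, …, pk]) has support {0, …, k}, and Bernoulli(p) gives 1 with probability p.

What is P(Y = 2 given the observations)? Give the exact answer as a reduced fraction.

P(Y = 2 | obs) = 1/2

Enumerate traces; 24 have nonzero weight after conditioning:
  (X=0, Y=0, Z=2, W=2) weight 1/120
  (X=0, Y=0, Z=2, W=3) weight 1/120
  (X=0, Y=0, Z=2, W=4) weight 1/120
  (X=0, Y=0, Z=2, W=5) weight 1/120
  (X=0, Y=2, Z=2, W=2) weight 1/120
  (X=0, Y=2, Z=2, W=3) weight 1/120
  (X=0, Y=2, Z=2, W=4) weight 1/120
  (X=0, Y=2, Z=2, W=5) weight 1/120
  … 16 more
Group by Y:
  weight(Y=0) = 7/60
  weight(Y=2) = 7/60
Total weight = 7/60 + 7/60 = 7/30
P(Y=0 | obs) = 7/60 / 7/30 = 1/2
P(Y=2 | obs) = 7/60 / 7/30 = 1/2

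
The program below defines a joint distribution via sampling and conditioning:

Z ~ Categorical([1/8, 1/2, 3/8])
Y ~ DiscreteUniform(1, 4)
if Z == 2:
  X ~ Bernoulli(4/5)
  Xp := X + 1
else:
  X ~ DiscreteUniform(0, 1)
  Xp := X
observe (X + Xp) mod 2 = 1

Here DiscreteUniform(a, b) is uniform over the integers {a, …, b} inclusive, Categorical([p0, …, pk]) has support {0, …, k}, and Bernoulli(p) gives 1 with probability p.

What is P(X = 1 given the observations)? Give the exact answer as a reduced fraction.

Enumerate traces; 8 have nonzero weight after conditioning:
  (Z=2, Y=1, X=0) weight 3/160
  (Z=2, Y=1, X=1) weight 3/40
  (Z=2, Y=2, X=0) weight 3/160
  (Z=2, Y=2, X=1) weight 3/40
  (Z=2, Y=3, X=0) weight 3/160
  (Z=2, Y=3, X=1) weight 3/40
  (Z=2, Y=4, X=0) weight 3/160
  (Z=2, Y=4, X=1) weight 3/40
Group by X:
  weight(X=0) = 3/40
  weight(X=1) = 3/10
Total weight = 3/40 + 3/10 = 3/8
P(X=0 | obs) = 3/40 / 3/8 = 1/5
P(X=1 | obs) = 3/10 / 3/8 = 4/5

P(X = 1 | obs) = 4/5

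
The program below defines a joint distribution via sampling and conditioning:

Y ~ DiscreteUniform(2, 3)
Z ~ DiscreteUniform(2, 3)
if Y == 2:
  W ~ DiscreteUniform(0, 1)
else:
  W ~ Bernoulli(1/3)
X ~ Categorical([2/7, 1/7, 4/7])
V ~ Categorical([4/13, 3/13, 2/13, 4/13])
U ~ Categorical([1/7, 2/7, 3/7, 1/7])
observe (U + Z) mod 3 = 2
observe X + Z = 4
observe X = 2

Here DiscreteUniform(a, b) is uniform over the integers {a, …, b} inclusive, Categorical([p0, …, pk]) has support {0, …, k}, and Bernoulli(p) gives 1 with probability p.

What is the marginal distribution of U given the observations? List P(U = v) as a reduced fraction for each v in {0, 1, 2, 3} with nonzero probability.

Enumerate traces; 32 have nonzero weight after conditioning:
  (Y=2, Z=2, W=0, X=2, V=0, U=0) weight 2/637
  (Y=2, Z=2, W=0, X=2, V=0, U=3) weight 2/637
  (Y=2, Z=2, W=0, X=2, V=1, U=0) weight 3/1274
  (Y=2, Z=2, W=0, X=2, V=1, U=3) weight 3/1274
  (Y=2, Z=2, W=0, X=2, V=2, U=0) weight 1/637
  (Y=2, Z=2, W=0, X=2, V=2, U=3) weight 1/637
  (Y=2, Z=2, W=0, X=2, V=3, U=0) weight 2/637
  (Y=2, Z=2, W=0, X=2, V=3, U=3) weight 2/637
  … 24 more
Group by U:
  weight(U=0) = 2/49
  weight(U=3) = 2/49
Total weight = 2/49 + 2/49 = 4/49
P(U=0 | obs) = 2/49 / 4/49 = 1/2
P(U=3 | obs) = 2/49 / 4/49 = 1/2

P(U=0) = 1/2, P(U=3) = 1/2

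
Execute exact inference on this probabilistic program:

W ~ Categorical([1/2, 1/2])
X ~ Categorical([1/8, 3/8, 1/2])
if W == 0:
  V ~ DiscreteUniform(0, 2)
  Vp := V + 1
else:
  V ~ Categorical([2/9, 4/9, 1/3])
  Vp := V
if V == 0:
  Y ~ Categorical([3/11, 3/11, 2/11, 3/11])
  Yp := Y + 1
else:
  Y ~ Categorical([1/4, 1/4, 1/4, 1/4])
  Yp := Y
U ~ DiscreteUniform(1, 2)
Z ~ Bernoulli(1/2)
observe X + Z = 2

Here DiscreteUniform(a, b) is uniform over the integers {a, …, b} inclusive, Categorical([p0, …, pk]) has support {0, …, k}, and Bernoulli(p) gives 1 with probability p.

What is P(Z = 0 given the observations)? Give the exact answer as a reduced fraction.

Enumerate traces; 96 have nonzero weight after conditioning:
  (W=0, X=1, V=0, Y=0, U=1, Z=1) weight 3/704
  (W=0, X=1, V=0, Y=0, U=2, Z=1) weight 3/704
  (W=0, X=1, V=0, Y=1, U=1, Z=1) weight 3/704
  (W=0, X=1, V=0, Y=1, U=2, Z=1) weight 3/704
  (W=0, X=1, V=0, Y=2, U=1, Z=1) weight 1/352
  (W=0, X=1, V=0, Y=2, U=2, Z=1) weight 1/352
  (W=0, X=1, V=0, Y=3, U=1, Z=1) weight 3/704
  (W=0, X=1, V=0, Y=3, U=2, Z=1) weight 3/704
  (W=0, X=2, V=0, Y=0, U=1, Z=0) weight 1/176
  … 87 more
Group by Z:
  weight(Z=0) = 1/4
  weight(Z=1) = 3/16
Total weight = 1/4 + 3/16 = 7/16
P(Z=0 | obs) = 1/4 / 7/16 = 4/7
P(Z=1 | obs) = 3/16 / 7/16 = 3/7

P(Z = 0 | obs) = 4/7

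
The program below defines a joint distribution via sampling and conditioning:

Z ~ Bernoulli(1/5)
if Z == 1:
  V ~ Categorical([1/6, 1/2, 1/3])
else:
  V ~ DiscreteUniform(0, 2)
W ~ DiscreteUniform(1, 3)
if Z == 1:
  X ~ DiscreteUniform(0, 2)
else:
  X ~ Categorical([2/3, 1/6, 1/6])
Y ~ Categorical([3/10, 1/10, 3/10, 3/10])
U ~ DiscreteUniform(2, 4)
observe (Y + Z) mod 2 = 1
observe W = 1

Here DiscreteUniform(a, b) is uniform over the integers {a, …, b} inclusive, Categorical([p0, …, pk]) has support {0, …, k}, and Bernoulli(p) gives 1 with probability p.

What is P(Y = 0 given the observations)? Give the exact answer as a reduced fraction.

Enumerate traces; 108 have nonzero weight after conditioning:
  (Z=0, V=0, W=1, X=0, Y=1, U=2) weight 4/2025
  (Z=0, V=0, W=1, X=0, Y=1, U=3) weight 4/2025
  (Z=0, V=0, W=1, X=0, Y=1, U=4) weight 4/2025
  (Z=0, V=0, W=1, X=0, Y=3, U=2) weight 4/675
  (Z=0, V=0, W=1, X=0, Y=3, U=3) weight 4/675
  (Z=0, V=0, W=1, X=0, Y=3, U=4) weight 4/675
  (Z=0, V=0, W=1, X=1, Y=1, U=2) weight 1/2025
  (Z=0, V=0, W=1, X=1, Y=1, U=3) weight 1/2025
  (Z=1, V=0, W=1, X=0, Y=0, U=2) weight 1/2700
  (Z=1, V=0, W=1, X=0, Y=2, U=2) weight 1/2700
  … 98 more
Group by Y:
  weight(Y=0) = 1/50
  weight(Y=1) = 2/75
  weight(Y=2) = 1/50
  weight(Y=3) = 2/25
Total weight = 1/50 + 2/75 + 1/50 + 2/25 = 11/75
P(Y=0 | obs) = 1/50 / 11/75 = 3/22
P(Y=1 | obs) = 2/75 / 11/75 = 2/11
P(Y=2 | obs) = 1/50 / 11/75 = 3/22
P(Y=3 | obs) = 2/25 / 11/75 = 6/11

P(Y = 0 | obs) = 3/22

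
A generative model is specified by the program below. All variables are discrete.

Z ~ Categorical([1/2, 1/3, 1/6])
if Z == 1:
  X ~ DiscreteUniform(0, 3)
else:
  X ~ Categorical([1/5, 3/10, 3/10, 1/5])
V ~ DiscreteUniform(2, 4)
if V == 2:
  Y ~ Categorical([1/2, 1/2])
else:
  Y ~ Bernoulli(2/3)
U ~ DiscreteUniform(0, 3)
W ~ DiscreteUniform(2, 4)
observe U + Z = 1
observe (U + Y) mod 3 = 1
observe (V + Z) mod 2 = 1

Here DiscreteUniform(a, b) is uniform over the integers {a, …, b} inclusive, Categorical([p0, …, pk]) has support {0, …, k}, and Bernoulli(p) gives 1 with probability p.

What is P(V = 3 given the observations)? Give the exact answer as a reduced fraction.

P(V = 3 | obs) = 3/10

Enumerate traces; 36 have nonzero weight after conditioning:
  (Z=0, X=0, V=3, Y=0, U=1, W=2) weight 1/1080
  (Z=0, X=0, V=3, Y=0, U=1, W=3) weight 1/1080
  (Z=0, X=0, V=3, Y=0, U=1, W=4) weight 1/1080
  (Z=0, X=1, V=3, Y=0, U=1, W=2) weight 1/720
  (Z=0, X=1, V=3, Y=0, U=1, W=3) weight 1/720
  (Z=0, X=1, V=3, Y=0, U=1, W=4) weight 1/720
  (Z=0, X=2, V=3, Y=0, U=1, W=2) weight 1/720
  (Z=0, X=2, V=3, Y=0, U=1, W=3) weight 1/720
  (Z=1, X=0, V=2, Y=1, U=0, W=2) weight 1/864
  (Z=1, X=0, V=4, Y=1, U=0, W=2) weight 1/648
  … 26 more
Group by V:
  weight(V=2) = 1/72
  weight(V=3) = 1/72
  weight(V=4) = 1/54
Total weight = 1/72 + 1/72 + 1/54 = 5/108
P(V=2 | obs) = 1/72 / 5/108 = 3/10
P(V=3 | obs) = 1/72 / 5/108 = 3/10
P(V=4 | obs) = 1/54 / 5/108 = 2/5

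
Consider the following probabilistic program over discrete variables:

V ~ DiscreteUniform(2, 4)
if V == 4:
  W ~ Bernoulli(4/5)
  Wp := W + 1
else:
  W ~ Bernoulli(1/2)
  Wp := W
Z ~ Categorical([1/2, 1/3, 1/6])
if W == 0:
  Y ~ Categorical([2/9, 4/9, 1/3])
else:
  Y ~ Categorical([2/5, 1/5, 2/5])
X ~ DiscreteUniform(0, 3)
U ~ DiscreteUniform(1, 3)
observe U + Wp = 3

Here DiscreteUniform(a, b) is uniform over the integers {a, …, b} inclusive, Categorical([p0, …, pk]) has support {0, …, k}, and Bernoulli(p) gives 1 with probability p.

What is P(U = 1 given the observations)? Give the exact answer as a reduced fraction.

P(U = 1 | obs) = 4/15

Enumerate traces; 216 have nonzero weight after conditioning:
  (V=2, W=0, Z=0, Y=0, X=0, U=3) weight 1/648
  (V=2, W=0, Z=0, Y=0, X=1, U=3) weight 1/648
  (V=2, W=0, Z=0, Y=0, X=2, U=3) weight 1/648
  (V=2, W=0, Z=0, Y=0, X=3, U=3) weight 1/648
  (V=2, W=0, Z=0, Y=1, X=0, U=3) weight 1/324
  (V=2, W=0, Z=0, Y=1, X=1, U=3) weight 1/324
  (V=2, W=0, Z=0, Y=1, X=2, U=3) weight 1/324
  (V=2, W=0, Z=0, Y=1, X=3, U=3) weight 1/324
  (V=2, W=1, Z=0, Y=0, X=0, U=2) weight 1/360
  (V=4, W=1, Z=0, Y=0, X=0, U=1) weight 1/225
  … 206 more
Group by U:
  weight(U=1) = 4/45
  weight(U=2) = 2/15
  weight(U=3) = 1/9
Total weight = 4/45 + 2/15 + 1/9 = 1/3
P(U=1 | obs) = 4/45 / 1/3 = 4/15
P(U=2 | obs) = 2/15 / 1/3 = 2/5
P(U=3 | obs) = 1/9 / 1/3 = 1/3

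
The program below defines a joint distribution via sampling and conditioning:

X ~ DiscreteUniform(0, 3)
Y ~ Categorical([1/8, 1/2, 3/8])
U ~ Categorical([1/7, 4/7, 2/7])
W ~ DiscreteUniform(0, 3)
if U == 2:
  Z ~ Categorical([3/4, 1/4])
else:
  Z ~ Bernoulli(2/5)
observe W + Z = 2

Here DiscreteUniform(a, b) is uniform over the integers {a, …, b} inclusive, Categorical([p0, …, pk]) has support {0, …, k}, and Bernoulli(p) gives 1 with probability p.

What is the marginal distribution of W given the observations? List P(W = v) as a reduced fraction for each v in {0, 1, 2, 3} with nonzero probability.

P(W=1) = 5/14, P(W=2) = 9/14

Enumerate traces; 72 have nonzero weight after conditioning:
  (X=0, Y=0, U=0, W=1, Z=1) weight 1/2240
  (X=0, Y=0, U=0, W=2, Z=0) weight 3/4480
  (X=0, Y=0, U=1, W=1, Z=1) weight 1/560
  (X=0, Y=0, U=1, W=2, Z=0) weight 3/1120
  (X=0, Y=0, U=2, W=1, Z=1) weight 1/1792
  (X=0, Y=0, U=2, W=2, Z=0) weight 3/1792
  (X=0, Y=1, U=0, W=1, Z=1) weight 1/560
  (X=0, Y=1, U=0, W=2, Z=0) weight 3/1120
  … 64 more
Group by W:
  weight(W=1) = 5/56
  weight(W=2) = 9/56
Total weight = 5/56 + 9/56 = 1/4
P(W=1 | obs) = 5/56 / 1/4 = 5/14
P(W=2 | obs) = 9/56 / 1/4 = 9/14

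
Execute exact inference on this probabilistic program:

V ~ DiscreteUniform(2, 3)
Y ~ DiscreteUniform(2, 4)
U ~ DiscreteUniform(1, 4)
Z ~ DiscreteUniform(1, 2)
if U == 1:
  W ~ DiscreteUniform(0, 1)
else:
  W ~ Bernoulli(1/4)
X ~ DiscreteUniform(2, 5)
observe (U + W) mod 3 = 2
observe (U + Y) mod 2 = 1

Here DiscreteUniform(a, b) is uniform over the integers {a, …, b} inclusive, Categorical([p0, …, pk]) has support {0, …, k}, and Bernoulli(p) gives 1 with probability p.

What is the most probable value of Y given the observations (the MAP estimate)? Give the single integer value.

Enumerate traces; 64 have nonzero weight after conditioning:
  (V=2, Y=2, U=1, Z=1, W=1, X=2) weight 1/384
  (V=2, Y=2, U=1, Z=1, W=1, X=3) weight 1/384
  (V=2, Y=2, U=1, Z=1, W=1, X=4) weight 1/384
  (V=2, Y=2, U=1, Z=1, W=1, X=5) weight 1/384
  (V=2, Y=2, U=1, Z=2, W=1, X=2) weight 1/384
  (V=2, Y=2, U=1, Z=2, W=1, X=3) weight 1/384
  (V=2, Y=2, U=1, Z=2, W=1, X=4) weight 1/384
  (V=2, Y=2, U=1, Z=2, W=1, X=5) weight 1/384
  (V=2, Y=3, U=2, Z=1, W=0, X=2) weight 1/256
  (V=2, Y=4, U=1, Z=1, W=1, X=2) weight 1/384
  … 54 more
Group by Y:
  weight(Y=2) = 1/24
  weight(Y=3) = 1/12
  weight(Y=4) = 1/24
Total weight = 1/24 + 1/12 + 1/24 = 1/6
P(Y=2 | obs) = 1/24 / 1/6 = 1/4
P(Y=3 | obs) = 1/12 / 1/6 = 1/2
P(Y=4 | obs) = 1/24 / 1/6 = 1/4
argmax = 3

argmax_v P(Y = v | obs) = 3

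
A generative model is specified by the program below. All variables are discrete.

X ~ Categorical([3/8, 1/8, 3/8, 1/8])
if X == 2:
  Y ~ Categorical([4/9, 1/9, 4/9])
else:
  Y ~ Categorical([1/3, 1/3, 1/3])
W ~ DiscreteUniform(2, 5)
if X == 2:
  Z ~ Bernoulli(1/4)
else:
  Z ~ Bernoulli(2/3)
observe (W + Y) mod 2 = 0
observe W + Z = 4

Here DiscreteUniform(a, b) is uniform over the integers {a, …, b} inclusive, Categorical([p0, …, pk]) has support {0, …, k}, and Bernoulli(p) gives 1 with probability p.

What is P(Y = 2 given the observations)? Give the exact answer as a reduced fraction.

P(Y = 2 | obs) = 56/155

Enumerate traces; 12 have nonzero weight after conditioning:
  (X=0, Y=0, W=4, Z=0) weight 1/96
  (X=0, Y=1, W=3, Z=1) weight 1/48
  (X=0, Y=2, W=4, Z=0) weight 1/96
  (X=1, Y=0, W=4, Z=0) weight 1/288
  (X=1, Y=1, W=3, Z=1) weight 1/144
  (X=1, Y=2, W=4, Z=0) weight 1/288
  (X=2, Y=0, W=4, Z=0) weight 1/32
  (X=2, Y=1, W=3, Z=1) weight 1/384
  … 4 more
Group by Y:
  weight(Y=0) = 7/144
  weight(Y=1) = 43/1152
  weight(Y=2) = 7/144
Total weight = 7/144 + 43/1152 + 7/144 = 155/1152
P(Y=0 | obs) = 7/144 / 155/1152 = 56/155
P(Y=1 | obs) = 43/1152 / 155/1152 = 43/155
P(Y=2 | obs) = 7/144 / 155/1152 = 56/155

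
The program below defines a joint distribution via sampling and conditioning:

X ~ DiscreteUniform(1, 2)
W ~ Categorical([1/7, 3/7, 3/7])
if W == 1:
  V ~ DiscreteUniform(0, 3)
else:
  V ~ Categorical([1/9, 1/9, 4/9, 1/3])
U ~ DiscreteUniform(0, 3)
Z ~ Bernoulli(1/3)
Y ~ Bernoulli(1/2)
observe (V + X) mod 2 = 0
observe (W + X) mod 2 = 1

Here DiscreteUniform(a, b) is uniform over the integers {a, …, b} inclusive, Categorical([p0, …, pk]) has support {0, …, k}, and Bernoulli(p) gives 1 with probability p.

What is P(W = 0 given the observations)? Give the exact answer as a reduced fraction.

Enumerate traces; 96 have nonzero weight after conditioning:
  (X=1, W=0, V=1, U=0, Z=0, Y=0) weight 1/1512
  (X=1, W=0, V=1, U=0, Z=0, Y=1) weight 1/1512
  (X=1, W=0, V=1, U=0, Z=1, Y=0) weight 1/3024
  (X=1, W=0, V=1, U=0, Z=1, Y=1) weight 1/3024
  (X=1, W=0, V=1, U=1, Z=0, Y=0) weight 1/1512
  (X=1, W=0, V=1, U=1, Z=0, Y=1) weight 1/1512
  (X=1, W=0, V=1, U=1, Z=1, Y=0) weight 1/3024
  (X=1, W=0, V=1, U=1, Z=1, Y=1) weight 1/3024
  (X=1, W=2, V=1, U=0, Z=0, Y=0) weight 1/504
  (X=2, W=1, V=0, U=0, Z=0, Y=0) weight 1/224
  … 86 more
Group by W:
  weight(W=0) = 2/63
  weight(W=1) = 3/28
  weight(W=2) = 2/21
Total weight = 2/63 + 3/28 + 2/21 = 59/252
P(W=0 | obs) = 2/63 / 59/252 = 8/59
P(W=1 | obs) = 3/28 / 59/252 = 27/59
P(W=2 | obs) = 2/21 / 59/252 = 24/59

P(W = 0 | obs) = 8/59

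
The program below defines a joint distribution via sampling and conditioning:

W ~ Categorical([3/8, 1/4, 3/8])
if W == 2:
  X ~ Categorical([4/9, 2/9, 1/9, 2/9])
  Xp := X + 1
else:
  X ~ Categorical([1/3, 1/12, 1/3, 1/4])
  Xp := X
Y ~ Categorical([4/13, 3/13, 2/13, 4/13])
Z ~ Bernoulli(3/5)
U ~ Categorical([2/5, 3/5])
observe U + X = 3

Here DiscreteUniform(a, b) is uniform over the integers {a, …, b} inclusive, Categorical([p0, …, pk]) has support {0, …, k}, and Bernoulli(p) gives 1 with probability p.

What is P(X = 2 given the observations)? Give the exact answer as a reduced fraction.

P(X = 2 | obs) = 36/59

Enumerate traces; 48 have nonzero weight after conditioning:
  (W=0, X=2, Y=0, Z=0, U=1) weight 3/325
  (W=0, X=2, Y=0, Z=1, U=1) weight 9/650
  (W=0, X=2, Y=1, Z=0, U=1) weight 9/1300
  (W=0, X=2, Y=1, Z=1, U=1) weight 27/2600
  (W=0, X=2, Y=2, Z=0, U=1) weight 3/650
  (W=0, X=2, Y=2, Z=1, U=1) weight 9/1300
  (W=0, X=2, Y=3, Z=0, U=1) weight 3/325
  (W=0, X=2, Y=3, Z=1, U=1) weight 9/650
  (W=0, X=3, Y=0, Z=0, U=0) weight 3/650
  … 39 more
Group by X:
  weight(X=2) = 3/20
  weight(X=3) = 23/240
Total weight = 3/20 + 23/240 = 59/240
P(X=2 | obs) = 3/20 / 59/240 = 36/59
P(X=3 | obs) = 23/240 / 59/240 = 23/59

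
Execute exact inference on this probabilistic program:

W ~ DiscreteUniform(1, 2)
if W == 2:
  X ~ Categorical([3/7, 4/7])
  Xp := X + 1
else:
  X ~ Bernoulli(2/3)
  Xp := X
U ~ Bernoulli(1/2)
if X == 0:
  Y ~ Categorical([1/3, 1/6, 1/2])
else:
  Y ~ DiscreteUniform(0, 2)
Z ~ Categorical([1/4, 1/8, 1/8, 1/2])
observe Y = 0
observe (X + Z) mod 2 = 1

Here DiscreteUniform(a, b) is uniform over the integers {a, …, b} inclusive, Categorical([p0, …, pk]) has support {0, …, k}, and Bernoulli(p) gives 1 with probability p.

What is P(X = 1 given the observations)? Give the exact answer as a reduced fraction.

Enumerate traces; 16 have nonzero weight after conditioning:
  (W=1, X=0, U=0, Y=0, Z=1) weight 1/288
  (W=1, X=0, U=0, Y=0, Z=3) weight 1/72
  (W=1, X=0, U=1, Y=0, Z=1) weight 1/288
  (W=1, X=0, U=1, Y=0, Z=3) weight 1/72
  (W=1, X=1, U=0, Y=0, Z=0) weight 1/72
  (W=1, X=1, U=0, Y=0, Z=2) weight 1/144
  (W=1, X=1, U=1, Y=0, Z=0) weight 1/72
  (W=1, X=1, U=1, Y=0, Z=2) weight 1/144
  … 8 more
Group by X:
  weight(X=0) = 5/63
  weight(X=1) = 13/168
Total weight = 5/63 + 13/168 = 79/504
P(X=0 | obs) = 5/63 / 79/504 = 40/79
P(X=1 | obs) = 13/168 / 79/504 = 39/79

P(X = 1 | obs) = 39/79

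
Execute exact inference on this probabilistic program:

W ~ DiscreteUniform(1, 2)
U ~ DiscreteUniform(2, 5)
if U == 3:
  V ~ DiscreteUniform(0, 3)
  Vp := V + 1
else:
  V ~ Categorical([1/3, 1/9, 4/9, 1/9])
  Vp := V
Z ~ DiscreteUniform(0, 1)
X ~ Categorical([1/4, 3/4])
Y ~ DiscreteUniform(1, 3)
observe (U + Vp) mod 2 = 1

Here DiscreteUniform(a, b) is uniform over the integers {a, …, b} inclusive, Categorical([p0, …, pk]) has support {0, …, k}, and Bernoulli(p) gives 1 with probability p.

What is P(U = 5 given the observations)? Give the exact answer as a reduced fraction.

Enumerate traces; 192 have nonzero weight after conditioning:
  (W=1, U=2, V=1, Z=0, X=0, Y=1) weight 1/1728
  (W=1, U=2, V=1, Z=0, X=0, Y=2) weight 1/1728
  (W=1, U=2, V=1, Z=0, X=0, Y=3) weight 1/1728
  (W=1, U=2, V=1, Z=0, X=1, Y=1) weight 1/576
  (W=1, U=2, V=1, Z=0, X=1, Y=2) weight 1/576
  (W=1, U=2, V=1, Z=0, X=1, Y=3) weight 1/576
  (W=1, U=2, V=1, Z=1, X=0, Y=1) weight 1/1728
  (W=1, U=2, V=1, Z=1, X=0, Y=2) weight 1/1728
  (W=1, U=3, V=1, Z=0, X=0, Y=1) weight 1/768
  (W=1, U=4, V=1, Z=0, X=0, Y=1) weight 1/1728
  … 182 more
Group by U:
  weight(U=2) = 1/18
  weight(U=3) = 1/8
  weight(U=4) = 1/18
  weight(U=5) = 7/36
Total weight = 1/18 + 1/8 + 1/18 + 7/36 = 31/72
P(U=2 | obs) = 1/18 / 31/72 = 4/31
P(U=3 | obs) = 1/8 / 31/72 = 9/31
P(U=4 | obs) = 1/18 / 31/72 = 4/31
P(U=5 | obs) = 7/36 / 31/72 = 14/31

P(U = 5 | obs) = 14/31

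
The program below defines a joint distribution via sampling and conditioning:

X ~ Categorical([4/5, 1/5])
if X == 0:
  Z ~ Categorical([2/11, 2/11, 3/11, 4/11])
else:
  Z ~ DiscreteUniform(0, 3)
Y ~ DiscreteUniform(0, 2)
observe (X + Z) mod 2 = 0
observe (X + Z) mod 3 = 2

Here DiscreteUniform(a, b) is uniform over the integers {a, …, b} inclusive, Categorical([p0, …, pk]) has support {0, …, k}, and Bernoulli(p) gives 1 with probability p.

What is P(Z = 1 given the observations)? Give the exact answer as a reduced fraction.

Enumerate traces; 6 have nonzero weight after conditioning:
  (X=0, Z=2, Y=0) weight 4/55
  (X=0, Z=2, Y=1) weight 4/55
  (X=0, Z=2, Y=2) weight 4/55
  (X=1, Z=1, Y=0) weight 1/60
  (X=1, Z=1, Y=1) weight 1/60
  (X=1, Z=1, Y=2) weight 1/60
Group by Z:
  weight(Z=1) = 1/20
  weight(Z=2) = 12/55
Total weight = 1/20 + 12/55 = 59/220
P(Z=1 | obs) = 1/20 / 59/220 = 11/59
P(Z=2 | obs) = 12/55 / 59/220 = 48/59

P(Z = 1 | obs) = 11/59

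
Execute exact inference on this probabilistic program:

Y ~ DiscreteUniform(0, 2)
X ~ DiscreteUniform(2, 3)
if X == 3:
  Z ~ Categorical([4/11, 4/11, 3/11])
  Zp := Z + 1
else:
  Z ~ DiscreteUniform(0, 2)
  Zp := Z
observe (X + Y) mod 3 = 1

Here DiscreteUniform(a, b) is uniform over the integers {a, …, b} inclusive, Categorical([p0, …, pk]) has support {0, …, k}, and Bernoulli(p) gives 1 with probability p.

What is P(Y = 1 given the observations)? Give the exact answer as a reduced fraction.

P(Y = 1 | obs) = 1/2

Enumerate traces; 6 have nonzero weight after conditioning:
  (Y=1, X=3, Z=0) weight 2/33
  (Y=1, X=3, Z=1) weight 2/33
  (Y=1, X=3, Z=2) weight 1/22
  (Y=2, X=2, Z=0) weight 1/18
  (Y=2, X=2, Z=1) weight 1/18
  (Y=2, X=2, Z=2) weight 1/18
Group by Y:
  weight(Y=1) = 1/6
  weight(Y=2) = 1/6
Total weight = 1/6 + 1/6 = 1/3
P(Y=1 | obs) = 1/6 / 1/3 = 1/2
P(Y=2 | obs) = 1/6 / 1/3 = 1/2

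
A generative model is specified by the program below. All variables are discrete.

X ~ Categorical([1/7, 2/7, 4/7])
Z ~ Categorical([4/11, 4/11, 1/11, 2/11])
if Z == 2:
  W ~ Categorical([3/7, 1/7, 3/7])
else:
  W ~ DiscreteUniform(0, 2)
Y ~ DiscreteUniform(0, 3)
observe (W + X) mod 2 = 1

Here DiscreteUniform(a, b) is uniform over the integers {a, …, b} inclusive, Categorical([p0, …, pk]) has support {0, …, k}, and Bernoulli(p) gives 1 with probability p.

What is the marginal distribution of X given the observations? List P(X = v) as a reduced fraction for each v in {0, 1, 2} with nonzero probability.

Enumerate traces; 64 have nonzero weight after conditioning:
  (X=0, Z=0, W=1, Y=0) weight 1/231
  (X=0, Z=0, W=1, Y=1) weight 1/231
  (X=0, Z=0, W=1, Y=2) weight 1/231
  (X=0, Z=0, W=1, Y=3) weight 1/231
  (X=0, Z=1, W=1, Y=0) weight 1/231
  (X=0, Z=1, W=1, Y=1) weight 1/231
  (X=0, Z=1, W=1, Y=2) weight 1/231
  (X=0, Z=1, W=1, Y=3) weight 1/231
  (X=1, Z=0, W=0, Y=0) weight 2/231
  (X=2, Z=0, W=1, Y=0) weight 4/231
  … 54 more
Group by X:
  weight(X=0) = 73/1617
  weight(X=1) = 316/1617
  weight(X=2) = 292/1617
Total weight = 73/1617 + 316/1617 + 292/1617 = 227/539
P(X=0 | obs) = 73/1617 / 227/539 = 73/681
P(X=1 | obs) = 316/1617 / 227/539 = 316/681
P(X=2 | obs) = 292/1617 / 227/539 = 292/681

P(X=0) = 73/681, P(X=1) = 316/681, P(X=2) = 292/681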